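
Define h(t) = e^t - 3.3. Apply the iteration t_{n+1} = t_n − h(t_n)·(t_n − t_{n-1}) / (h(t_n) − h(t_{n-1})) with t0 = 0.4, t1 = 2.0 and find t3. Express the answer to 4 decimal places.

1.0840

h(0.4) = -1.808175, h(2.0) = 4.089056
t2 = 2.000000 − 4.089056·(2.000000 − 0.400000) / (4.089056 − (-1.808175)) = 2.000000 − (6.542490)/(5.897231) = 0.890583
h(0.890583) = -0.863451
t3 = 0.890583 − (-0.863451)·(0.890583 − 2.000000) / (-0.863451 − 4.089056) = 0.890583 − (0.957927)/(-4.952507) = 1.084005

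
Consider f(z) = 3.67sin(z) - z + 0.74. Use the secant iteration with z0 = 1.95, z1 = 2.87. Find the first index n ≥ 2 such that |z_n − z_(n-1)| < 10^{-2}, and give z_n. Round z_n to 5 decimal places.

f(1.95) = 2.1992822, f(2.87) = -1.1454636
z2 = 2.8700000 − (-1.1454636)·(0.9200000)/(-3.3447457) = 2.5549308;  |Δ| = 0.3150692
f(2.5549308) = 0.2167231
z3 = 2.5549308 − 0.2167231·(-0.3150692)/(1.3621867) = 2.6050581;  |Δ| = 0.0501273
f(2.6050581) = 0.0109012
z4 = 2.6050581 − 0.0109012·(0.0501273)/(-0.2058219) = 2.6077131;  |Δ| = 0.0026550
|z4 − z3| = 0.0026550 < 10^{-2}

n = 4, z_n = 2.60771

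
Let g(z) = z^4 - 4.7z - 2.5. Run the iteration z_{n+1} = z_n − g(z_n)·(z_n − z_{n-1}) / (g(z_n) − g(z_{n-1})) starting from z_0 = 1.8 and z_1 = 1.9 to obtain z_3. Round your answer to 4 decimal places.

g(1.8) = -0.462400, g(1.9) = 1.602100
z_2 = 1.900000 − 1.602100·(1.900000 − 1.800000) / (1.602100 − (-0.462400)) = 1.900000 − (0.160210)/(2.064500) = 1.822398
g(1.822398) = -0.035343
z_3 = 1.822398 − (-0.035343)·(1.822398 − 1.900000) / (-0.035343 − 1.602100) = 1.822398 − (0.002743)/(-1.637443) = 1.824073

1.8241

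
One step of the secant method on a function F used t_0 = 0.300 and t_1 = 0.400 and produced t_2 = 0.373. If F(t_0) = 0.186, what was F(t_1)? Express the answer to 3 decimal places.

-0.069

The secant line through (0.300, 0.186) and (0.400, F(t_1)) crosses zero at t_2 = 0.373.
So (0.300, 0.186), (0.400, F(t_1)), (0.373, 0) are collinear:
F(t_1) = 0.186 · (0.400 − 0.373) / (0.300 − 0.373) = 0.186 · (0.02700)/(-0.07300) = -0.06879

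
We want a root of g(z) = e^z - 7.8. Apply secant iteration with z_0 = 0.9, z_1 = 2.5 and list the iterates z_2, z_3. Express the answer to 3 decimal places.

g(0.9) = -5.34040, g(2.5) = 4.38249
z_2 = 2.50000 − 4.38249·(2.50000 − 0.90000) / (4.38249 − (-5.34040)) = 2.50000 − (7.01199)/(9.72289) = 1.77882
g(1.77882) = -1.87716
z_3 = 1.77882 − (-1.87716)·(1.77882 − 2.50000) / (-1.87716 − 4.38249) = 1.77882 − (1.35378)/(-6.25965) = 1.99509

1.779, 1.995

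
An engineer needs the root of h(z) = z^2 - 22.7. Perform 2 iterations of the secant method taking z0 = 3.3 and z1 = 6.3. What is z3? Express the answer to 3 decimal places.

4.731

h(3.3) = -11.81000, h(6.3) = 16.99000
z2 = 6.30000 − 16.99000·(6.30000 − 3.30000) / (16.99000 − (-11.81000)) = 6.30000 − (50.97000)/(28.80000) = 4.53021
h(4.53021) = -2.17721
z3 = 4.53021 − (-2.17721)·(4.53021 − 6.30000) / (-2.17721 − 16.99000) = 4.53021 − (3.85321)/(-19.16721) = 4.73124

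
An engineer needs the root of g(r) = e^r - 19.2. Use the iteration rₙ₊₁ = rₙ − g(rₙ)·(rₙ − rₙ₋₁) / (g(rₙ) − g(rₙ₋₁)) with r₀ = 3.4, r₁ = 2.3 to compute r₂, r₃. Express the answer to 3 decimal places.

g(3.4) = 10.76410, g(2.3) = -9.22582
r₂ = 2.30000 − (-9.22582)·(2.30000 − 3.40000) / (-9.22582 − 10.76410) = 2.30000 − (10.14840)/(-19.98992) = 2.80768
g(2.80768) = -2.62864
r₃ = 2.80768 − (-2.62864)·(2.80768 − 2.30000) / (-2.62864 − (-9.22582)) = 2.80768 − (-1.33450)/(6.59718) = 3.00996

2.808, 3.010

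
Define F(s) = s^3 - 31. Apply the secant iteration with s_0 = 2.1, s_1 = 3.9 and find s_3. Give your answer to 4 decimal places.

F(2.1) = -21.739000, F(3.9) = 28.319000
s_2 = 3.900000 − 28.319000·(3.900000 − 2.100000) / (28.319000 − (-21.739000)) = 3.900000 − (50.974200)/(50.058000) = 2.881697
F(2.881697) = -7.069871
s_3 = 2.881697 − (-7.069871)·(2.881697 − 3.900000) / (-7.069871 − 28.319000) = 2.881697 − (7.199269)/(-35.388871) = 3.085130

3.0851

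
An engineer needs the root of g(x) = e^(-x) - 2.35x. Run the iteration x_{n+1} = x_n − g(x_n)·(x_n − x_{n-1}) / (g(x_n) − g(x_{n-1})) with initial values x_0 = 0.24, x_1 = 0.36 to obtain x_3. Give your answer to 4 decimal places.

0.3116

g(0.24) = 0.222628, g(0.36) = -0.148324
x_2 = 0.360000 − (-0.148324)·(0.360000 − 0.240000) / (-0.148324 − 0.222628) = 0.360000 − (-0.017799)/(-0.370952) = 0.312018
g(0.312018) = -0.001275
x_3 = 0.312018 − (-0.001275)·(0.312018 − 0.360000) / (-0.001275 − (-0.148324)) = 0.312018 − (0.000061)/(0.147048) = 0.311602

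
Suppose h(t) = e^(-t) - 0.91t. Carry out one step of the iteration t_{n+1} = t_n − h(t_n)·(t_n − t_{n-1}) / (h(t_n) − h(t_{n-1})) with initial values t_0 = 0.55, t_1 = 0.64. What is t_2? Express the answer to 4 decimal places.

h(0.55) = 0.076450, h(0.64) = -0.055108
t_2 = 0.640000 − (-0.055108)·(0.640000 − 0.550000) / (-0.055108 − 0.076450) = 0.640000 − (-0.004960)/(-0.131557) = 0.602300

0.6023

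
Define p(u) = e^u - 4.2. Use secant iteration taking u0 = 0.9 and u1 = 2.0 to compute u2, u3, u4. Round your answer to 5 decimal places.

p(0.9) = -1.7403969, p(2.0) = 3.1890561
u2 = 2.0000000 − 3.1890561·(2.0000000 − 0.9000000) / (3.1890561 − (-1.7403969)) = 2.0000000 − (3.5079617)/(4.9294530) = 1.2883669
p(1.2883669) = -0.5731412
u3 = 1.2883669 − (-0.5731412)·(1.2883669 − 2.0000000) / (-0.5731412 − 3.1890561) = 1.2883669 − (0.4078662)/(-3.7621973) = 1.3967786
p(1.3967786) = -0.1578423
u4 = 1.3967786 − (-0.1578423)·(1.3967786 − 1.2883669) / (-0.1578423 − (-0.5731412)) = 1.3967786 − (-0.0171119)/(0.4152989) = 1.4379826

1.28837, 1.39678, 1.43798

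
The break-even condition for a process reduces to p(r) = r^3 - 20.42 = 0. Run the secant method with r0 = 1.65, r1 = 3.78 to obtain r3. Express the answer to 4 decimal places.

2.6042

p(1.65) = -15.927875, p(3.78) = 33.590152
r2 = 3.780000 − 33.590152·(3.780000 − 1.650000) / (33.590152 − (-15.927875)) = 3.780000 − (71.547024)/(49.518027) = 2.335132
p(2.335132) = -7.686899
r3 = 2.335132 − (-7.686899)·(2.335132 − 3.780000) / (-7.686899 − 33.590152) = 2.335132 − (11.106556)/(-41.277051) = 2.604205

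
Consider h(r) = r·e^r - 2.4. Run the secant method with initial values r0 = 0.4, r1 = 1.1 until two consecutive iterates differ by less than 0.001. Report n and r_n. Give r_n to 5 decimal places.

n = 5, r_n = 0.93871

h(0.4) = -1.8032701, h(1.1) = 0.9045826
r2 = 1.1000000 − 0.9045826·(0.7000000)/(2.7078527) = 0.8661587;  |Δ| = 0.2338413
h(0.8661587) = -0.3404829
r3 = 0.8661587 − (-0.3404829)·(-0.2338413)/(-1.2450655) = 0.9301063;  |Δ| = 0.0639476
h(0.9301063) = -0.0423864
r4 = 0.9301063 − (-0.0423864)·(0.0639476)/(0.2980964) = 0.9391990;  |Δ| = 0.0090927
h(0.9391990) = 0.0024071
r5 = 0.9391990 − 0.0024071·(0.0090927)/(0.0447935) = 0.9387104;  |Δ| = 0.0004886
|r5 − r4| = 0.0004886 < 0.001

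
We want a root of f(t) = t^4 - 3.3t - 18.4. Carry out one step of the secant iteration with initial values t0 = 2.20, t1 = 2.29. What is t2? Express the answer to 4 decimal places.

2.2532

f(2.20) = -2.234400, f(2.29) = 1.543585
t2 = 2.290000 − 1.543585·(2.290000 − 2.200000) / (1.543585 − (-2.234400)) = 2.290000 − (0.138923)/(3.777985) = 2.253228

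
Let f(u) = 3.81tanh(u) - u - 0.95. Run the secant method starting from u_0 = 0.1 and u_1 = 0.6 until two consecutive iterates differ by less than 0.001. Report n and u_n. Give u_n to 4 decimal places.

f(0.1) = -0.670265, f(0.6) = 0.496159
u_2 = 0.600000 − 0.496159·(0.500000)/(1.166424) = 0.387316;  |Δ| = 0.212684
f(0.387316) = 0.068742
u_3 = 0.387316 − 0.068742·(-0.212684)/(-0.427416) = 0.353110;  |Δ| = 0.034206
f(0.353110) = -0.011022
u_4 = 0.353110 − (-0.011022)·(-0.034206)/(-0.079765) = 0.357837;  |Δ| = 0.004727
f(0.357837) = 0.000163
u_5 = 0.357837 − 0.000163·(0.004727)/(0.011186) = 0.357768;  |Δ| = 0.000069
|u_5 − u_4| = 0.000069 < 0.001

n = 5, u_n = 0.3578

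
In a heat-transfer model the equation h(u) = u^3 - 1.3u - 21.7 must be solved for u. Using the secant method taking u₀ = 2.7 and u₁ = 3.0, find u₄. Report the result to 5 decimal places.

2.94445

h(2.7) = -5.5270000, h(3.0) = 1.4000000
u₂ = 3.0000000 − 1.4000000·(3.0000000 − 2.7000000) / (1.4000000 − (-5.5270000)) = 3.0000000 − (0.4200000)/(6.9270000) = 2.9393677
h(2.9393677) = -0.1253867
u₃ = 2.9393677 − (-0.1253867)·(2.9393677 − 3.0000000) / (-0.1253867 − 1.4000000) = 2.9393677 − (0.0076025)/(-1.5253867) = 2.9443517
h(2.9443517) = -0.0024639
u₄ = 2.9443517 − (-0.0024639)·(2.9443517 − 2.9393677) / (-0.0024639 − (-0.1253867)) = 2.9443517 − (-0.0000123)/(0.1229228) = 2.9444516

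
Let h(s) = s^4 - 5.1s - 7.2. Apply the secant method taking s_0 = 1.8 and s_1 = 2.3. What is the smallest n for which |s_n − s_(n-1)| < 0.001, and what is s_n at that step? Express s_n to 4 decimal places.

h(1.8) = -5.882400, h(2.3) = 9.054100
s_2 = 2.300000 − 9.054100·(0.500000)/(14.936500) = 1.996914;  |Δ| = 0.303086
h(1.996914) = -1.482796
s_3 = 1.996914 − (-1.482796)·(-0.303086)/(-10.536896) = 2.039565;  |Δ| = 0.042652
h(2.039565) = -0.297629
s_4 = 2.039565 − (-0.297629)·(0.042652)/(1.185167) = 2.050276;  |Δ| = 0.010711
h(2.050276) = 0.014118
s_5 = 2.050276 − 0.014118·(0.010711)/(0.311747) = 2.049791;  |Δ| = 0.000485
|s_5 − s_4| = 0.000485 < 0.001

n = 5, s_n = 2.0498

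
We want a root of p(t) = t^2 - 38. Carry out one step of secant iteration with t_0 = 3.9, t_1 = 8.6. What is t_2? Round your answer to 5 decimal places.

p(3.9) = -22.7900000, p(8.6) = 35.9600000
t_2 = 8.6000000 − 35.9600000·(8.6000000 − 3.9000000) / (35.9600000 − (-22.7900000)) = 8.6000000 − (169.0120000)/(58.7500000) = 5.7232000

5.72320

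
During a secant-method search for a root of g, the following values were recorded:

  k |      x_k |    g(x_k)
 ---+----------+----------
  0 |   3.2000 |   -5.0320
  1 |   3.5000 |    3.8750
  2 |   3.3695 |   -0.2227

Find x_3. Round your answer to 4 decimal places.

3.3766

x_3 = 3.3695 − (-0.2227)·(3.3695 − 3.5000) / (-0.2227 − 3.8750)
   = 3.3695 − (0.029062)/(-4.097700) = 3.376592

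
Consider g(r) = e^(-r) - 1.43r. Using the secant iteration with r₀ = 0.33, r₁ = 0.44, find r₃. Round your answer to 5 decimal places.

g(0.33) = 0.2470237, g(0.44) = 0.0148364
r₂ = 0.4400000 − 0.0148364·(0.4400000 − 0.3300000) / (0.0148364 − 0.2470237) = 0.4400000 − (0.0016320)/(-0.2321873) = 0.4470288
g(0.4470288) = 0.0002742
r₃ = 0.4470288 − 0.0002742·(0.4470288 − 0.4400000) / (0.0002742 − 0.0148364) = 0.4470288 − (0.0000019)/(-0.0145622) = 0.4471612

0.44716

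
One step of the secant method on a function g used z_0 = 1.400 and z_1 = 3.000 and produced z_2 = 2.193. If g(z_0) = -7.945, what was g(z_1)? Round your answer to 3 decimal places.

The secant line through (1.400, -7.945) and (3.000, g(z_1)) crosses zero at z_2 = 2.193.
So (1.400, -7.945), (3.000, g(z_1)), (2.193, 0) are collinear:
g(z_1) = -7.945 · (3.000 − 2.193) / (1.400 − 2.193) = -7.945 · (0.80700)/(-0.79300) = 8.08526

8.085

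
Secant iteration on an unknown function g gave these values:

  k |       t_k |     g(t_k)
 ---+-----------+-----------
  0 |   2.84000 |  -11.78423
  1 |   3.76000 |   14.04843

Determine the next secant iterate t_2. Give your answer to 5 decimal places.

3.25968

t_2 = 3.76000 − 14.04843·(3.76000 − 2.84000) / (14.04843 − (-11.78423))
   = 3.76000 − (12.9245556)/(25.8326600) = 3.2596816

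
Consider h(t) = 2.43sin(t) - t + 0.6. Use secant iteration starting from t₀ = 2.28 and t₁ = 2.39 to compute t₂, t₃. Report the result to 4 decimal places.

h(2.28) = 0.164080, h(2.39) = -0.130788
t₂ = 2.390000 − (-0.130788)·(2.390000 − 2.280000) / (-0.130788 − 0.164080) = 2.390000 − (-0.014387)/(-0.294868) = 2.341210
h(2.341210) = 0.002614
t₃ = 2.341210 − 0.002614·(2.341210 − 2.390000) / (0.002614 − (-0.130788)) = 2.341210 − (-0.000128)/(0.133402) = 2.342166

2.3412, 2.3422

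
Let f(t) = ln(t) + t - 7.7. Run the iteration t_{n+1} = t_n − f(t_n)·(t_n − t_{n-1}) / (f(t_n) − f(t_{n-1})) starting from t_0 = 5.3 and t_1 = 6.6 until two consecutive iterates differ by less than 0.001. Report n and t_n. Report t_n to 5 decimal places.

n = 4, t_n = 5.92142

f(5.3) = -0.7322932, f(6.6) = 0.7870696
t_2 = 6.6000000 − 0.7870696·(1.3000000)/(1.5193628) = 5.9265660;  |Δ| = 0.6734340
f(5.9265660) = 0.0060110
t_3 = 5.9265660 − 0.0060110·(-0.6734340)/(-0.7810587) = 5.9213833;  |Δ| = 0.0051827
f(5.9213833) = -0.0000466
t_4 = 5.9213833 − (-0.0000466)·(-0.0051827)/(-0.0060576) = 5.9214232;  |Δ| = 0.0000399
|t_4 − t_3| = 0.0000399 < 0.001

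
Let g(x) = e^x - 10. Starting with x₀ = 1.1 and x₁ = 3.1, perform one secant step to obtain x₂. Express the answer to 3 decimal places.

1.829

g(1.1) = -6.99583, g(3.1) = 12.19795
x₂ = 3.10000 − 12.19795·(3.10000 − 1.10000) / (12.19795 − (-6.99583)) = 3.10000 − (24.39590)/(19.19379) = 1.82897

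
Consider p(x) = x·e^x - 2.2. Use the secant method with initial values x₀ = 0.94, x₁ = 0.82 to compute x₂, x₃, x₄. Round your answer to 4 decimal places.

p(0.94) = 0.206383, p(0.82) = -0.338190
x₂ = 0.820000 − (-0.338190)·(0.820000 − 0.940000) / (-0.338190 − 0.206383) = 0.820000 − (0.040583)/(-0.544573) = 0.894522
p(0.894522) = -0.011849
x₃ = 0.894522 − (-0.011849)·(0.894522 − 0.820000) / (-0.011849 − (-0.338190)) = 0.894522 − (-0.000883)/(0.326341) = 0.897228
p(0.897228) = 0.000717
x₄ = 0.897228 − 0.000717·(0.897228 − 0.894522) / (0.000717 − (-0.011849)) = 0.897228 − (0.000002)/(0.012566) = 0.897074

0.8945, 0.8972, 0.8971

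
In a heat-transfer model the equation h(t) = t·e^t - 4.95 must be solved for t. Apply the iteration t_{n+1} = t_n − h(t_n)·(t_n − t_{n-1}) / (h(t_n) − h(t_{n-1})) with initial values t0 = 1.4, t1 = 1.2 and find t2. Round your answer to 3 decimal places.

h(1.4) = 0.72728, h(1.2) = -0.96586
t2 = 1.20000 − (-0.96586)·(1.20000 − 1.40000) / (-0.96586 − 0.72728) = 1.20000 − (0.19317)/(-1.69314) = 1.31409

1.314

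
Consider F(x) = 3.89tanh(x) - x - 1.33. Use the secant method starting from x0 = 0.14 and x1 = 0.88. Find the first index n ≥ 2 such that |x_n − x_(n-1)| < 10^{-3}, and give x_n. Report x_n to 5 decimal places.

n = 6, x_n = 0.51589

F(0.14) = -0.9289304, F(0.88) = 0.5379712
x2 = 0.8800000 − 0.5379712·(0.7400000)/(1.4669015) = 0.6086126;  |Δ| = 0.2713874
F(0.6086126) = 0.1742398
x3 = 0.6086126 − 0.1742398·(-0.2713874)/(-0.3637314) = 0.4786087;  |Δ| = 0.1300039
F(0.4786087) = -0.0770582
x4 = 0.4786087 − (-0.0770582)·(-0.1300039)/(-0.2512980) = 0.5184732;  |Δ| = 0.0398645
F(0.5184732) = 0.0051925
x5 = 0.5184732 − 0.0051925·(0.0398645)/(0.0822507) = 0.5159565;  |Δ| = 0.0025167
F(0.5159565) = 0.0001333
x6 = 0.5159565 − 0.0001333·(-0.0025167)/(-0.0050592) = 0.5158902;  |Δ| = 0.0000663
|x6 − x5| = 0.0000663 < 10^{-3}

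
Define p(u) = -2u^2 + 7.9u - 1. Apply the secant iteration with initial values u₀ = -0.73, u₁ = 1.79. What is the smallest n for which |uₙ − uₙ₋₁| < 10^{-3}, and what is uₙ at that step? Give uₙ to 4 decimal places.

p(-0.73) = -7.832800, p(1.79) = 6.732800
u₂ = 1.790000 − 6.732800·(2.520000)/(14.565600) = 0.625156;  |Δ| = 1.164844
p(0.625156) = 3.157091
u₃ = 0.625156 − 3.157091·(-1.164844)/(-3.575709) = -0.403317;  |Δ| = 1.028473
p(-0.403317) = -4.511533
u₄ = -0.403317 − (-4.511533)·(-1.028473)/(-7.668624) = 0.201744;  |Δ| = 0.605061
p(0.201744) = 0.512380
u₅ = 0.201744 − 0.512380·(0.605061)/(5.023913) = 0.140035;  |Δ| = 0.061709
p(0.140035) = 0.067060
u₆ = 0.140035 − 0.067060·(-0.061709)/(-0.445320) = 0.130743;  |Δ| = 0.009293
p(0.130743) = -0.001320
u₇ = 0.130743 − (-0.001320)·(-0.009293)/(-0.068379) = 0.130922;  |Δ| = 0.000179
|u₇ − u₆| = 0.000179 < 10^{-3}

n = 7, uₙ = 0.1309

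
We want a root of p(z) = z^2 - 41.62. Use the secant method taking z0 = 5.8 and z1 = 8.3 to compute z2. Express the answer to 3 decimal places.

6.366

p(5.8) = -7.98000, p(8.3) = 27.27000
z2 = 8.30000 − 27.27000·(8.30000 − 5.80000) / (27.27000 − (-7.98000)) = 8.30000 − (68.17500)/(35.25000) = 6.36596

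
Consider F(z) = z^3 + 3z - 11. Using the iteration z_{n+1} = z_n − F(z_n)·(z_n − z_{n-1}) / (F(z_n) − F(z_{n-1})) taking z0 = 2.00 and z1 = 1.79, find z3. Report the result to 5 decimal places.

1.78162

F(2.00) = 3.0000000, F(1.79) = 0.1053390
z2 = 1.7900000 − 0.1053390·(1.7900000 − 2.0000000) / (0.1053390 − 3.0000000) = 1.7900000 − (-0.0221212)/(-2.8946610) = 1.7823579
F(1.7823579) = 0.0092681
z3 = 1.7823579 − 0.0092681·(1.7823579 − 1.7900000) / (0.0092681 − 0.1053390) = 1.7823579 − (-0.0000708)/(-0.0960709) = 1.7816207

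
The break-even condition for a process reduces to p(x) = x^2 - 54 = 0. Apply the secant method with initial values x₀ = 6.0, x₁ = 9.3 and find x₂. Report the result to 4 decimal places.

p(6.0) = -18.000000, p(9.3) = 32.490000
x₂ = 9.300000 − 32.490000·(9.300000 − 6.000000) / (32.490000 − (-18.000000)) = 9.300000 − (107.217000)/(50.490000) = 7.176471

7.1765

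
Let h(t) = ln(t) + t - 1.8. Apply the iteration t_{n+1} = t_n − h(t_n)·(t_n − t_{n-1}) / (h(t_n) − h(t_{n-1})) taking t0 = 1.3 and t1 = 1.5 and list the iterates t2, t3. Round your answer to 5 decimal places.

1.43852, 1.43725

h(1.3) = -0.2376357, h(1.5) = 0.1054651
t2 = 1.5000000 − 0.1054651·(1.5000000 − 1.3000000) / (0.1054651 − (-0.2376357)) = 1.5000000 − (0.0210930)/(0.3431008) = 1.4385224
h(1.4385224) = 0.0021388
t3 = 1.4385224 − 0.0021388·(1.4385224 − 1.5000000) / (0.0021388 − 0.1054651) = 1.4385224 − (-0.0001315)/(-0.1033263) = 1.4372498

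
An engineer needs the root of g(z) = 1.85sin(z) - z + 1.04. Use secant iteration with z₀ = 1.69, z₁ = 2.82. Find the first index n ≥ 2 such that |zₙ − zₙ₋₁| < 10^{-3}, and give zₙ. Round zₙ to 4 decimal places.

n = 5, zₙ = 2.3527

g(1.69) = 1.186872, g(2.82) = -1.195256
z₂ = 2.820000 − (-1.195256)·(1.130000)/(-2.382128) = 2.253011;  |Δ| = 0.566989
g(2.253011) = 0.222918
z₃ = 2.253011 − 0.222918·(-0.566989)/(1.418174) = 2.342134;  |Δ| = 0.089123
g(2.342134) = 0.024276
z₄ = 2.342134 − 0.024276·(0.089123)/(-0.198642) = 2.353026;  |Δ| = 0.010892
g(2.353026) = -0.000740
z₅ = 2.353026 − (-0.000740)·(0.010892)/(-0.025016) = 2.352704;  |Δ| = 0.000322
|z₅ − z₄| = 0.000322 < 10^{-3}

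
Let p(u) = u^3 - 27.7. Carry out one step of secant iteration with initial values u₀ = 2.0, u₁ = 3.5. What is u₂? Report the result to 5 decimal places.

2.84731

p(2.0) = -19.7000000, p(3.5) = 15.1750000
u₂ = 3.5000000 − 15.1750000·(3.5000000 − 2.0000000) / (15.1750000 − (-19.7000000)) = 3.5000000 − (22.7625000)/(34.8750000) = 2.8473118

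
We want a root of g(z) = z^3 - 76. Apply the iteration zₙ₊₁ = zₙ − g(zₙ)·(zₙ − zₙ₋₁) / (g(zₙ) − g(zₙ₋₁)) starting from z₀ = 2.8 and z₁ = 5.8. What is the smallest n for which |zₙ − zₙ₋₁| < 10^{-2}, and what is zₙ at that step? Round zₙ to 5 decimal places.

n = 6, zₙ = 4.23582

g(2.8) = -54.0480000, g(5.8) = 119.1120000
z₂ = 5.8000000 − 119.1120000·(3.0000000)/(173.1600000) = 3.7363825;  |Δ| = 2.0636175
g(3.7363825) = -23.8380281
z₃ = 3.7363825 − (-23.8380281)·(-2.0636175)/(-142.9500281) = 4.0805068;  |Δ| = 0.3441242
g(4.0805068) = -8.0573764
z₄ = 4.0805068 − (-8.0573764)·(0.3441242)/(15.7806517) = 4.2562117;  |Δ| = 0.1757049
g(4.2562117) = 1.1027155
z₅ = 4.2562117 − 1.1027155·(0.1757049)/(9.1600919) = 4.2350599;  |Δ| = 0.0211518
g(4.2350599) = -0.0410981
z₆ = 4.2350599 − (-0.0410981)·(-0.0211518)/(-1.1438137) = 4.2358199;  |Δ| = 0.0007600
|z₆ − z₅| = 0.0007600 < 10^{-2}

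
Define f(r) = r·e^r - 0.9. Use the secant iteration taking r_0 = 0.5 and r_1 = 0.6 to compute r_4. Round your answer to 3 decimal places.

f(0.5) = -0.07564, f(0.6) = 0.19327
r_2 = 0.60000 − 0.19327·(0.60000 − 0.50000) / (0.19327 − (-0.07564)) = 0.60000 − (0.01933)/(0.26891) = 0.52813
f(0.52813) = -0.00442
r_3 = 0.52813 − (-0.00442)·(0.52813 − 0.60000) / (-0.00442 − 0.19327) = 0.52813 − (0.00032)/(-0.19770) = 0.52974
f(0.52974) = -0.00025
r_4 = 0.52974 − (-0.00025)·(0.52974 − 0.52813) / (-0.00025 − (-0.00442)) = 0.52974 − (0.00000)/(0.00417) = 0.52983

0.530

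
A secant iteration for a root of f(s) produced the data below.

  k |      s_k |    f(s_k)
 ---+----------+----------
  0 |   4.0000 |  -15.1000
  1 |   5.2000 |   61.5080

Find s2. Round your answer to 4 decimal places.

4.2365

s2 = 5.2000 − 61.5080·(5.2000 − 4.0000) / (61.5080 − (-15.1000))
   = 5.2000 − (73.809600)/(76.608000) = 4.236529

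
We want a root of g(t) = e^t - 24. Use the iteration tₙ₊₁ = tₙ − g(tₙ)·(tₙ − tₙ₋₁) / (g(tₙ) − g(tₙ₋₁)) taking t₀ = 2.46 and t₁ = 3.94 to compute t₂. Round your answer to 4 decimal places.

g(2.46) = -12.295188, g(3.94) = 27.418601
t₂ = 3.940000 − 27.418601·(3.940000 − 2.460000) / (27.418601 − (-12.295188)) = 3.940000 − (40.579530)/(39.713790) = 2.918201

2.9182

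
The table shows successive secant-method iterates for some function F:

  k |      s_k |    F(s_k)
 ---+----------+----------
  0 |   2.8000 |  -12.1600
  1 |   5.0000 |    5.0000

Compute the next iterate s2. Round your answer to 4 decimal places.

4.3590

s2 = 5.0000 − 5.0000·(5.0000 − 2.8000) / (5.0000 − (-12.1600))
   = 5.0000 − (11.000000)/(17.160000) = 4.358974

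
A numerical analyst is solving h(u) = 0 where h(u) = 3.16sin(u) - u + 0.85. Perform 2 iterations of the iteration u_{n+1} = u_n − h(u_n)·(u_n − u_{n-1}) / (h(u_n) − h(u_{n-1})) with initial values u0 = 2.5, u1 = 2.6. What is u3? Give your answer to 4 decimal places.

2.5671

h(2.5) = 0.241172, h(2.6) = -0.121016
u2 = 2.600000 − (-0.121016)·(2.600000 − 2.500000) / (-0.121016 − 0.241172) = 2.600000 − (-0.012102)/(-0.362188) = 2.566588
h(2.566588) = 0.001944
u3 = 2.566588 − 0.001944·(2.566588 − 2.600000) / (0.001944 − (-0.121016)) = 2.566588 − (-0.000065)/(0.122959) = 2.567116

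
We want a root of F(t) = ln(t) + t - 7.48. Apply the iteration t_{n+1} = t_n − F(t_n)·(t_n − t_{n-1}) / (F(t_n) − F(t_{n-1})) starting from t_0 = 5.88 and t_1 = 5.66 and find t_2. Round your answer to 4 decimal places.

F(5.88) = 0.171557, F(5.66) = -0.086576
t_2 = 5.660000 − (-0.086576)·(5.660000 − 5.880000) / (-0.086576 − 0.171557) = 5.660000 − (0.019047)/(-0.258133) = 5.733787

5.7338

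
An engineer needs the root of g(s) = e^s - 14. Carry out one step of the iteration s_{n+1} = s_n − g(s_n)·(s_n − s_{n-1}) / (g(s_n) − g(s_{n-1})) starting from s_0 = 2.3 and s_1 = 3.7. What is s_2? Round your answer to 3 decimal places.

2.485

g(2.3) = -4.02582, g(3.7) = 26.44730
s_2 = 3.70000 − 26.44730·(3.70000 − 2.30000) / (26.44730 − (-4.02582)) = 3.70000 − (37.02623)/(30.47312) = 2.48495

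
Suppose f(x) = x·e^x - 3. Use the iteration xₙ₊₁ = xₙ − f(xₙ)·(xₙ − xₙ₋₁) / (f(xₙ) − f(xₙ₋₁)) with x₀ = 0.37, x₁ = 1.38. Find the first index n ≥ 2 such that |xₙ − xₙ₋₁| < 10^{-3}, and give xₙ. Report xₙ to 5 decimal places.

f(0.37) = -2.4643382, f(1.38) = 2.4853642
x₂ = 1.3800000 − 2.4853642·(1.0100000)/(4.9497024) = 0.8728548;  |Δ| = 0.5071452
f(0.8728548) = -0.9106172
x₃ = 0.8728548 − (-0.9106172)·(-0.5071452)/(-3.3959814) = 1.0088435;  |Δ| = 0.1359887
f(1.0088435) = -0.2333198
x₄ = 1.0088435 − (-0.2333198)·(0.1359887)/(0.6772974) = 1.0556898;  |Δ| = 0.0468463
f(1.0556898) = 0.0340068
x₅ = 1.0556898 − 0.0340068·(0.0468463)/(0.2673266) = 1.0497304;  |Δ| = 0.0059593
f(1.0497304) = -0.0010453
x₆ = 1.0497304 − (-0.0010453)·(-0.0059593)/(-0.0350521) = 1.0499081;  |Δ| = 0.0001777
|x₆ − x₅| = 0.0001777 < 10^{-3}

n = 6, xₙ = 1.04991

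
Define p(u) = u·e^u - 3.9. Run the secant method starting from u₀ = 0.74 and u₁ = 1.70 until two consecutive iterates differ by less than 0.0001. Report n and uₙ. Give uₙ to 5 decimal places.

n = 7, uₙ = 1.18838

p(0.74) = -2.3490077, p(1.70) = 5.4057106
u₂ = 1.7000000 − 5.4057106·(0.9600000)/(7.7547183) = 1.0307968;  |Δ| = 0.6692032
p(1.0307968) = -1.0103687
u₃ = 1.0307968 − (-1.0103687)·(-0.6692032)/(-6.4160792) = 1.1361792;  |Δ| = 0.1053824
p(1.1361792) = -0.3609784
u₄ = 1.1361792 − (-0.3609784)·(0.1053824)/(0.6493903) = 1.1947584;  |Δ| = 0.0585792
p(1.1947584) = 0.0460002
u₅ = 1.1947584 − 0.0460002·(0.0585792)/(0.4069786) = 1.1881373;  |Δ| = 0.0066211
p(1.1881373) = -0.0017641
u₆ = 1.1881373 − (-0.0017641)·(-0.0066211)/(-0.0477644) = 1.1883819;  |Δ| = 0.0002445
p(1.1883819) = -0.0000082
u₇ = 1.1883819 − (-0.0000082)·(0.0002445)/(0.0017559) = 1.1883830;  |Δ| = 0.0000011
|u₇ − u₆| = 0.0000011 < 0.0001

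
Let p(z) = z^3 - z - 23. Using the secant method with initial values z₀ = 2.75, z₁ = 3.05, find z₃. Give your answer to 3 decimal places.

2.961

p(2.75) = -4.95312, p(3.05) = 2.32262
z₂ = 3.05000 − 2.32262·(3.05000 − 2.75000) / (2.32262 − (-4.95312)) = 3.05000 − (0.69679)/(7.27575) = 2.95423
p(2.95423) = -0.17122
z₃ = 2.95423 − (-0.17122)·(2.95423 − 3.05000) / (-0.17122 − 2.32262) = 2.95423 − (0.01640)/(-2.49385) = 2.96081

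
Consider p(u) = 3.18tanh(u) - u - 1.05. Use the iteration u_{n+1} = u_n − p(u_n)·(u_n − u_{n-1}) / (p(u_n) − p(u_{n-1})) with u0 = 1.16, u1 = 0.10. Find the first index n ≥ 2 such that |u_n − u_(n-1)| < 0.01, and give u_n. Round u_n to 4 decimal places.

n = 6, u_n = 0.5561

p(1.16) = 0.400907, p(0.10) = -0.833056
u2 = 0.100000 − (-0.833056)·(-1.060000)/(-1.233963) = 0.815613;  |Δ| = 0.715613
p(0.815613) = 0.273493
u3 = 0.815613 − 0.273493·(0.715613)/(1.106549) = 0.638743;  |Δ| = 0.176870
p(0.638743) = 0.104914
u4 = 0.638743 − 0.104914·(-0.176870)/(-0.168580) = 0.528670;  |Δ| = 0.110073
p(0.528670) = -0.038393
u5 = 0.528670 − (-0.038393)·(-0.110073)/(-0.143307) = 0.558159;  |Δ| = 0.029490
p(0.558159) = 0.002862
u6 = 0.558159 − 0.002862·(0.029490)/(0.041256) = 0.556114;  |Δ| = 0.002046
|u6 − u5| = 0.002046 < 0.01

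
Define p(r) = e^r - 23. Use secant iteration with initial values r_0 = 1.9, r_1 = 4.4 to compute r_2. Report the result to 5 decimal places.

p(1.9) = -16.3141056, p(4.4) = 58.4508687
r_2 = 4.4000000 − 58.4508687·(4.4000000 − 1.9000000) / (58.4508687 − (-16.3141056)) = 4.4000000 − (146.1271717)/(74.7649742) = 2.4455130

2.44551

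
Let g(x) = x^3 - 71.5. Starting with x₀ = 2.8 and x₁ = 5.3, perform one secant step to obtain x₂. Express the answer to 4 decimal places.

g(2.8) = -49.548000, g(5.3) = 77.377000
x₂ = 5.300000 − 77.377000·(5.300000 − 2.800000) / (77.377000 − (-49.548000)) = 5.300000 − (193.442500)/(126.925000) = 3.775931

3.7759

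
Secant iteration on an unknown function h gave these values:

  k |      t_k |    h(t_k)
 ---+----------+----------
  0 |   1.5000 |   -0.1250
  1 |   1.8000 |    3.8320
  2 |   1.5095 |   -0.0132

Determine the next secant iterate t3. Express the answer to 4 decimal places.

1.5105

t3 = 1.5095 − (-0.0132)·(1.5095 − 1.8000) / (-0.0132 − 3.8320)
   = 1.5095 − (0.003835)/(-3.845200) = 1.510497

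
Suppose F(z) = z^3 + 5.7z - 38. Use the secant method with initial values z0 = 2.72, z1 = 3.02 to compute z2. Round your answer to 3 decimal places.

2.798

F(2.72) = -2.37235, F(3.02) = 6.75761
z2 = 3.02000 − 6.75761·(3.02000 − 2.72000) / (6.75761 − (-2.37235)) = 3.02000 − (2.02728)/(9.12996) = 2.79795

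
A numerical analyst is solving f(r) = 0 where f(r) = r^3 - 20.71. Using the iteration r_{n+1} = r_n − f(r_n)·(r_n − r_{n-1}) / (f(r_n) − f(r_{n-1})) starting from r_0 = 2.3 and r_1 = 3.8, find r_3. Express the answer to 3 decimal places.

f(2.3) = -8.54300, f(3.8) = 34.16200
r_2 = 3.80000 − 34.16200·(3.80000 − 2.30000) / (34.16200 − (-8.54300)) = 3.80000 − (51.24300)/(42.70500) = 2.60007
f(2.60007) = -3.13258
r_3 = 2.60007 − (-3.13258)·(2.60007 − 3.80000) / (-3.13258 − 34.16200) = 2.60007 − (3.75887)/(-37.29458) = 2.70086

2.701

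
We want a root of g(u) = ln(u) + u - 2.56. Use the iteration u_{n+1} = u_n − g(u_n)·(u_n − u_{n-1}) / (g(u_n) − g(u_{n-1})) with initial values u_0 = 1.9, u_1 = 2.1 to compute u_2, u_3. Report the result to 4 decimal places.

g(1.9) = -0.018146, g(2.1) = 0.281937
u_2 = 2.100000 − 0.281937·(2.100000 − 1.900000) / (0.281937 − (-0.018146)) = 2.100000 − (0.056387)/(0.300083) = 1.912094
g(1.912094) = 0.000293
u_3 = 1.912094 − 0.000293·(1.912094 − 2.100000) / (0.000293 − 0.281937) = 1.912094 − (-0.000055)/(-0.281644) = 1.911899

1.9121, 1.9119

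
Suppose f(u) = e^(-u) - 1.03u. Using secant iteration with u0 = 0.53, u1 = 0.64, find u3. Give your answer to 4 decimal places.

f(0.53) = 0.042705, f(0.64) = -0.131908
u2 = 0.640000 − (-0.131908)·(0.640000 − 0.530000) / (-0.131908 − 0.042705) = 0.640000 − (-0.014510)/(-0.174613) = 0.556903
f(0.556903) = -0.000629
u3 = 0.556903 − (-0.000629)·(0.556903 − 0.640000) / (-0.000629 − (-0.131908)) = 0.556903 − (0.000052)/(0.131279) = 0.556505

0.5565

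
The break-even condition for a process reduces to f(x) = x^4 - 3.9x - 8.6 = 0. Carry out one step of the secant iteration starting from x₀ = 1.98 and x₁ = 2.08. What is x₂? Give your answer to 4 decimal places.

2.0122

f(1.98) = -0.952464, f(2.08) = 2.005737
x₂ = 2.080000 − 2.005737·(2.080000 − 1.980000) / (2.005737 − (-0.952464)) = 2.080000 − (0.200574)/(2.958201) = 2.012197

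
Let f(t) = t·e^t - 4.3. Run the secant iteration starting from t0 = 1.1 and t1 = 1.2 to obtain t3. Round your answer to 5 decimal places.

f(1.1) = -0.9954174, f(1.2) = -0.3158597
t2 = 1.2000000 − (-0.3158597)·(1.2000000 − 1.1000000) / (-0.3158597 − (-0.9954174)) = 1.2000000 − (-0.0315860)/(0.6795577) = 1.2464802
f(1.2464802) = 0.0353568
t3 = 1.2464802 − 0.0353568·(1.2464802 − 1.2000000) / (0.0353568 − (-0.3158597)) = 1.2464802 − (0.0016434)/(0.3512165) = 1.2418010

1.24180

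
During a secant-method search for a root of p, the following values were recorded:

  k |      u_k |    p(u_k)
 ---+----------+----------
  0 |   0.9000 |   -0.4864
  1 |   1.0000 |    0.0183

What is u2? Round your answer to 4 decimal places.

u2 = 1.0000 − 0.0183·(1.0000 − 0.9000) / (0.0183 − (-0.4864))
   = 1.0000 − (0.001830)/(0.504700) = 0.996374

0.9964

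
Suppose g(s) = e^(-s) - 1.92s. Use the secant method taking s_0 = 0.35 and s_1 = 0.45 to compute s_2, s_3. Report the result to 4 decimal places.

g(0.35) = 0.032688, g(0.45) = -0.226372
s_2 = 0.450000 − (-0.226372)·(0.450000 − 0.350000) / (-0.226372 − 0.032688) = 0.450000 − (-0.022637)/(-0.259060) = 0.362618
g(0.362618) = -0.000374
s_3 = 0.362618 − (-0.000374)·(0.362618 − 0.450000) / (-0.000374 − (-0.226372)) = 0.362618 − (0.000033)/(0.225998) = 0.362473

0.3626, 0.3625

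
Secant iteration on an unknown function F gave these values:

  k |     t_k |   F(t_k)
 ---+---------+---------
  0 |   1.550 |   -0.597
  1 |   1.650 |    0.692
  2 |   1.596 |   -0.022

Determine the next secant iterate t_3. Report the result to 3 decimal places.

t_3 = 1.596 − (-0.022)·(1.596 − 1.650) / (-0.022 − 0.692)
   = 1.596 − (0.00119)/(-0.71400) = 1.59766

1.598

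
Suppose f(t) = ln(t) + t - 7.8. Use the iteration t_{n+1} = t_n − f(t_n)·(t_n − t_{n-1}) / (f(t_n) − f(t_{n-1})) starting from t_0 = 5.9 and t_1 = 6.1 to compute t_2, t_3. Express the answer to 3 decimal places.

f(5.9) = -0.12505, f(6.1) = 0.10829
t_2 = 6.10000 − 0.10829·(6.10000 − 5.90000) / (0.10829 − (-0.12505)) = 6.10000 − (0.02166)/(0.23334) = 6.00718
f(6.00718) = 0.00014
t_3 = 6.00718 − 0.00014·(6.00718 − 6.10000) / (0.00014 − 0.10829) = 6.00718 − (-0.00001)/(-0.10815) = 6.00706

6.007, 6.007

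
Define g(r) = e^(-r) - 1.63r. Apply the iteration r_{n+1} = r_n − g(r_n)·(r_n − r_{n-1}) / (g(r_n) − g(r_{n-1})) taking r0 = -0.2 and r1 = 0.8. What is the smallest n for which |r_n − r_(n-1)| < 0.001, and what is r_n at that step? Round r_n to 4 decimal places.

g(-0.2) = 1.547403, g(0.8) = -0.854671
r2 = 0.800000 − (-0.854671)·(1.000000)/(-2.402074) = 0.444195;  |Δ| = 0.355805
g(0.444195) = -0.082696
r3 = 0.444195 − (-0.082696)·(-0.355805)/(0.771975) = 0.406079;  |Δ| = 0.038115
g(0.406079) = 0.004348
r4 = 0.406079 − 0.004348·(-0.038115)/(0.087044) = 0.407983;  |Δ| = 0.001904
g(0.407983) = -0.000023
r5 = 0.407983 − (-0.000023)·(0.001904)/(-0.004370) = 0.407973;  |Δ| = 0.000010
|r5 − r4| = 0.000010 < 0.001

n = 5, r_n = 0.4080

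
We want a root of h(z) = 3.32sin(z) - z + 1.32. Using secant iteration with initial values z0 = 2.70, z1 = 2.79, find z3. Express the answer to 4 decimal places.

2.7097

h(2.70) = 0.038901, h(2.79) = -0.326614
z2 = 2.790000 − (-0.326614)·(2.790000 − 2.700000) / (-0.326614 − 0.038901) = 2.790000 − (-0.029395)/(-0.365515) = 2.709579
h(2.709579) = 0.000508
z3 = 2.709579 − 0.000508·(2.709579 − 2.790000) / (0.000508 − (-0.326614)) = 2.709579 − (-0.000041)/(0.327121) = 2.709703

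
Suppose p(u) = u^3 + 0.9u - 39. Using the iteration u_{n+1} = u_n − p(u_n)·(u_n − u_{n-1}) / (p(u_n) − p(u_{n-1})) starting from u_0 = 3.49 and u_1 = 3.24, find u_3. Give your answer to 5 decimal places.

p(3.49) = 6.6495490, p(3.24) = -2.0717760
u_2 = 3.2400000 − (-2.0717760)·(3.2400000 − 3.4900000) / (-2.0717760 − 6.6495490) = 3.2400000 − (0.5179440)/(-8.7213250) = 3.2993882
p(3.2993882) = -0.1135336
u_3 = 3.2993882 − (-0.1135336)·(3.2993882 − 3.2400000) / (-0.1135336 − (-2.0717760)) = 3.2993882 − (-0.0067426)/(1.9582424) = 3.3028314

3.30283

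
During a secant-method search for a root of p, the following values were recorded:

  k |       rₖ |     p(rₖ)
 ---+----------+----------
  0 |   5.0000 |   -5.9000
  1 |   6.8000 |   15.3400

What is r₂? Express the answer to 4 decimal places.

r₂ = 6.8000 − 15.3400·(6.8000 − 5.0000) / (15.3400 − (-5.9000))
   = 6.8000 − (27.612000)/(21.240000) = 5.500000

5.5000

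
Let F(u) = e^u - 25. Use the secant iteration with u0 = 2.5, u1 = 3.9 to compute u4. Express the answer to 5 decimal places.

F(2.5) = -12.8175060, F(3.9) = 24.4024491
u2 = 3.9000000 − 24.4024491·(3.9000000 − 2.5000000) / (24.4024491 − (-12.8175060)) = 3.9000000 − (34.1634287)/(37.2199551) = 2.9821206
F(2.9821206) = -5.2703884
u3 = 2.9821206 − (-5.2703884)·(2.9821206 − 3.9000000) / (-5.2703884 − 24.4024491) = 2.9821206 − (4.8375807)/(-29.6728375) = 3.1451512
F(3.1451512) = -1.7768124
u4 = 3.1451512 − (-1.7768124)·(3.1451512 − 2.9821206) / (-1.7768124 − (-5.2703884)) = 3.1451512 − (-0.2896748)/(3.4935759) = 3.2280677

3.22807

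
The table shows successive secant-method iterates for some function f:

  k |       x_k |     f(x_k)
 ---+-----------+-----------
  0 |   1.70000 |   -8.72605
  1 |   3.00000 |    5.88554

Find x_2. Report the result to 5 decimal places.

2.47636

x_2 = 3.00000 − 5.88554·(3.00000 − 1.70000) / (5.88554 − (-8.72605))
   = 3.00000 − (7.6512020)/(14.6115900) = 2.4763608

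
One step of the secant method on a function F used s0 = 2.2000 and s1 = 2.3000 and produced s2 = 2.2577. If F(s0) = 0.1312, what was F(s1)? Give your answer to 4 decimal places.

-0.0962

The secant line through (2.2000, 0.1312) and (2.3000, F(s1)) crosses zero at s2 = 2.2577.
So (2.2000, 0.1312), (2.3000, F(s1)), (2.2577, 0) are collinear:
F(s1) = 0.1312 · (2.3000 − 2.2577) / (2.2000 − 2.2577) = 0.1312 · (0.042300)/(-0.057700) = -0.096183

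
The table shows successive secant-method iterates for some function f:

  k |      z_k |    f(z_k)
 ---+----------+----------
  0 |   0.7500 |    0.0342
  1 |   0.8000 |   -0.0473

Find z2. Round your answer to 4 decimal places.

z2 = 0.8000 − (-0.0473)·(0.8000 − 0.7500) / (-0.0473 − 0.0342)
   = 0.8000 − (-0.002365)/(-0.081500) = 0.770982

0.7710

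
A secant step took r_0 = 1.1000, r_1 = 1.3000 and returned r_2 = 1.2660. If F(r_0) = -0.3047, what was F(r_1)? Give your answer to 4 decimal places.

The secant line through (1.1000, -0.3047) and (1.3000, F(r_1)) crosses zero at r_2 = 1.2660.
So (1.1000, -0.3047), (1.3000, F(r_1)), (1.2660, 0) are collinear:
F(r_1) = -0.3047 · (1.3000 − 1.2660) / (1.1000 − 1.2660) = -0.3047 · (0.034000)/(-0.166000) = 0.062408

0.0624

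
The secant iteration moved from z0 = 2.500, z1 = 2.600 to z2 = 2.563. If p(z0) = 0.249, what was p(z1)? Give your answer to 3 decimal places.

-0.146

The secant line through (2.500, 0.249) and (2.600, p(z1)) crosses zero at z2 = 2.563.
So (2.500, 0.249), (2.600, p(z1)), (2.563, 0) are collinear:
p(z1) = 0.249 · (2.600 − 2.563) / (2.500 − 2.563) = 0.249 · (0.03700)/(-0.06300) = -0.14624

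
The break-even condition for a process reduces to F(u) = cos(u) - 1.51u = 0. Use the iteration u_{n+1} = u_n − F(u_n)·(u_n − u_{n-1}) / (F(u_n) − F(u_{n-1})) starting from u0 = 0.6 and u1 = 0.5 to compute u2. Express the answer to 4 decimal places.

0.5603

F(0.6) = -0.080664, F(0.5) = 0.122583
u2 = 0.500000 − 0.122583·(0.500000 − 0.600000) / (0.122583 − (-0.080664)) = 0.500000 − (-0.012258)/(0.203247) = 0.560312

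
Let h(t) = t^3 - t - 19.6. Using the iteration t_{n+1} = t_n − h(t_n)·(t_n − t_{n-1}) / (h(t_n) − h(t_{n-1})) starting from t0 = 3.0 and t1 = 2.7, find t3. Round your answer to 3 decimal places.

2.820

h(3.0) = 4.40000, h(2.7) = -2.61700
t2 = 2.70000 − (-2.61700)·(2.70000 − 3.00000) / (-2.61700 − 4.40000) = 2.70000 − (0.78510)/(-7.01700) = 2.81189
h(2.81189) = -0.17915
t3 = 2.81189 − (-0.17915)·(2.81189 − 2.70000) / (-0.17915 − (-2.61700)) = 2.81189 − (-0.02004)/(2.43785) = 2.82011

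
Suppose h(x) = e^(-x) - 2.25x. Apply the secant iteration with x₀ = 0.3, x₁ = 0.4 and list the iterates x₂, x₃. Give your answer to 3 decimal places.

h(0.3) = 0.06582, h(0.4) = -0.22968
x₂ = 0.40000 − (-0.22968)·(0.40000 − 0.30000) / (-0.22968 − 0.06582) = 0.40000 − (-0.02297)/(-0.29550) = 0.32227
h(0.32227) = -0.00062
x₃ = 0.32227 − (-0.00062)·(0.32227 − 0.40000) / (-0.00062 − (-0.22968)) = 0.32227 − (0.00005)/(0.22906) = 0.32206

0.322, 0.322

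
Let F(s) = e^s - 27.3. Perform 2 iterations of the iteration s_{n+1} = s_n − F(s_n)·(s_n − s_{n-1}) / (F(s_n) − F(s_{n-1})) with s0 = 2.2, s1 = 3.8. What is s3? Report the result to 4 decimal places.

3.2393

F(2.2) = -18.274987, F(3.8) = 17.401184
s2 = 3.800000 − 17.401184·(3.800000 − 2.200000) / (17.401184 − (-18.274987)) = 3.800000 − (27.841895)/(35.676171) = 3.019594
F(3.019594) = -6.817025
s3 = 3.019594 − (-6.817025)·(3.019594 − 3.800000) / (-6.817025 − 17.401184) = 3.019594 − (5.320046)/(-24.218209) = 3.239265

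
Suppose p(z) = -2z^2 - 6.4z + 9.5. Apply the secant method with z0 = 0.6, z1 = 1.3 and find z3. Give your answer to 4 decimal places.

1.1030

p(0.6) = 4.940000, p(1.3) = -2.200000
z2 = 1.300000 − (-2.200000)·(1.300000 − 0.600000) / (-2.200000 − 4.940000) = 1.300000 − (-1.540000)/(-7.140000) = 1.084314
p(1.084314) = 0.208920
z3 = 1.084314 − 0.208920·(1.084314 − 1.300000) / (0.208920 − (-2.200000)) = 1.084314 − (-0.045061)/(2.408920) = 1.103020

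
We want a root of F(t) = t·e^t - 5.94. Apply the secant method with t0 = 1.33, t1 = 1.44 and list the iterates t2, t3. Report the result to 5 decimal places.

1.42555, 1.42648

F(1.33) = -0.9112123, F(1.44) = 0.1378020
t2 = 1.4400000 − 0.1378020·(1.4400000 − 1.3300000) / (0.1378020 − (-0.9112123)) = 1.4400000 − (0.0151582)/(1.0490143) = 1.4255500
F(1.4255500) = -0.0095045
t3 = 1.4255500 − (-0.0095045)·(1.4255500 − 1.4400000) / (-0.0095045 − 0.1378020) = 1.4255500 − (0.0001373)/(-0.1473065) = 1.4264824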